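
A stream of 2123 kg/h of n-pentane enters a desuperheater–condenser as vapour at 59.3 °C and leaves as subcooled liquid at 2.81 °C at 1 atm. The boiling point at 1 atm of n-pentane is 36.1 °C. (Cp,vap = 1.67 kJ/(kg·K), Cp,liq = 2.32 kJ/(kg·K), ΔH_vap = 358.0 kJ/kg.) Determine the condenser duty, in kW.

vapour 59.3→36.1 °C: -38.744 kJ/kg
condensation at 36.1 °C: -358 kJ/kg
liquid 36.1→2.81 °C: -77.233 kJ/kg
Δh = -38.744 + -358 + -77.233 = -473.98 kJ/kg
Q = ṁ·Δh = 2123 kg/h × -473.98 kJ/kg = -1.0063e+06 kJ/h
|Q| = 279.51 kW

Q_c = 280 kW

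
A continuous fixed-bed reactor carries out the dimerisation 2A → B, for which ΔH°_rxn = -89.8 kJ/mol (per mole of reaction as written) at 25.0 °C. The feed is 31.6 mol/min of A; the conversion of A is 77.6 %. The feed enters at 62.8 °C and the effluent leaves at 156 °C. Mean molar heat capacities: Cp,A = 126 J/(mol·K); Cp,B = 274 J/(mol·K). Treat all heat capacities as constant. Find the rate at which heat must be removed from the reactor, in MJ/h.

Q_out = 41.7 MJ/h

Extent of reaction ξ = 0.776 × 31.6 / 2 = 12.261 mol/min
Reaction term: ξ·ΔH°_rxn = 12.261 × -89.8 = -1101 kJ/min
Sensible, feed 62.8→25 °C: -150.5 kJ/min
Outlet flows (mol/min): A 7.0784, B 12.261
Sensible, products 25→156 °C: 556.93 kJ/min
Q = ΔH = -694.6 kJ/min = -11.577 kW
Heat removed = 41.676 MJ/h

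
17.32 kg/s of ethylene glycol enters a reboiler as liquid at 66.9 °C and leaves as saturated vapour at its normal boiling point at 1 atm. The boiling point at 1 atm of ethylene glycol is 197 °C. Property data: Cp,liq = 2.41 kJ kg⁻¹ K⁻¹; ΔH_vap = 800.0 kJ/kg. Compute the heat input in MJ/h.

liquid 66.9→197 °C: 313.54 kJ/kg
vaporisation at 197 °C: 800 kJ/kg
Δh = 313.54 + 800 = 1113.5 kJ/kg
Q = ṁ·Δh = 17.32 kg/s × 1113.5 kJ/kg = 19287 kJ/s
|Q| = 19287 kW = 69432 MJ/h

Q = 69400 MJ/h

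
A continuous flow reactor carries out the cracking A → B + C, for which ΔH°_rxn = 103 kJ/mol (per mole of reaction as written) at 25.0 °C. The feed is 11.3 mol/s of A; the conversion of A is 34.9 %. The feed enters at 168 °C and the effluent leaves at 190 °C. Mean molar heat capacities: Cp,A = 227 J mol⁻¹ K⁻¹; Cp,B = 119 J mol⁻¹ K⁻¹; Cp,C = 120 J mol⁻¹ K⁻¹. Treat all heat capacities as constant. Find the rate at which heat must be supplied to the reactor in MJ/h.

Q_in = 1690 MJ/h

Extent of reaction ξ = 0.349 × 11.3 = 3.9437 mol/s
Reaction term: ξ·ΔH°_rxn = 3.9437 × 103 = 406.2 kJ/s
Sensible, feed 168→25 °C: -366.81 kJ/s
Outlet flows (mol/s): A 7.3563, B 3.9437, C 3.9437
Sensible, products 25→190 °C: 431.05 kJ/s
Q = ΔH = 470.44 kJ/s = 470.44 kW
Heat supplied = 1693.6 MJ/h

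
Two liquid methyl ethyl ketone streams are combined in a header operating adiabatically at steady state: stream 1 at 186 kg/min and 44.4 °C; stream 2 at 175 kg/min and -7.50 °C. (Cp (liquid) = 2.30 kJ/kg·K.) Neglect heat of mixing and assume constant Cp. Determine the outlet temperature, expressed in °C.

Energy balance with Q = 0: Σ ṁᵢCp,ᵢ(T_out − Tᵢ) = 0
T_out = Σ ṁᵢCp,ᵢTᵢ / Σ ṁᵢCp,ᵢ
      = 15976 / 830.3 = 19.241 °C

T_out = 19.2 °C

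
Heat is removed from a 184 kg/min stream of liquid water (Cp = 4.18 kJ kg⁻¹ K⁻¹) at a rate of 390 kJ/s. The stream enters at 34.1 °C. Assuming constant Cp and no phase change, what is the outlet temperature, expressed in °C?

Q = 390 kJ/s = 23400 kJ/min
ΔT = Q/(ṁ·Cp) = 23400/(184×4.18) = 30.424 K
T_out = 34.1 − 30.424 = 3.6756 °C

T_out = 3.68 °C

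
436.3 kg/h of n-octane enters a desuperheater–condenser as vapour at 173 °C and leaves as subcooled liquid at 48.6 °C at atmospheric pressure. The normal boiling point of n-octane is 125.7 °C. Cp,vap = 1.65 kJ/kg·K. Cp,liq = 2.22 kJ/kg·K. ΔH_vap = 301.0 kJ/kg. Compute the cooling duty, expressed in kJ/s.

vapour 173→125.7 °C: -78.045 kJ/kg
condensation at 125.7 °C: -301 kJ/kg
liquid 125.7→48.6 °C: -171.16 kJ/kg
Δh = -78.045 + -301 + -171.16 = -550.21 kJ/kg
Q = ṁ·Δh = 436.3 kg/h × -550.21 kJ/kg = -240060 kJ/h
|Q| = 66.682 kW

Q_c = 66.7 kJ/s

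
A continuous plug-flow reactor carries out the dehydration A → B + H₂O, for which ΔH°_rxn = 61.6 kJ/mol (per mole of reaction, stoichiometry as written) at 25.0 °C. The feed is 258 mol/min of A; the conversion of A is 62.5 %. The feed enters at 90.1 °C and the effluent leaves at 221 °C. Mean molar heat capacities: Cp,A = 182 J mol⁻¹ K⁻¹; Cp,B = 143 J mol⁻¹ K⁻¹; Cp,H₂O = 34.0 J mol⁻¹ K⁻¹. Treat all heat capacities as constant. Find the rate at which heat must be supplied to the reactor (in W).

Extent of reaction ξ = 0.625 × 258 = 161.25 mol/min
Reaction term: ξ·ΔH°_rxn = 161.25 × 61.6 = 9933 kJ/min
Sensible, feed 90.1→25 °C: -3056.8 kJ/min
Outlet flows (mol/min): A 96.75, B 161.25, H₂O 161.25
Sensible, products 25→221 °C: 9045.4 kJ/min
Q = ΔH = 15922 kJ/min = 265.36 kW
Heat supplied = 265360 W

Q_in = 265000 W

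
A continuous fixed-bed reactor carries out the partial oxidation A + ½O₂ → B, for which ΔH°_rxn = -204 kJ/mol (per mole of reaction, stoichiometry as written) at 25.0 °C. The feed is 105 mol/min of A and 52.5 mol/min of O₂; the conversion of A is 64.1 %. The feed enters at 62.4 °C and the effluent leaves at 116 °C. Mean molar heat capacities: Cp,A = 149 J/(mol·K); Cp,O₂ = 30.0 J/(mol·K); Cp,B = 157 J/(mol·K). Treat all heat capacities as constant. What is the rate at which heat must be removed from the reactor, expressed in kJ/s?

Extent of reaction ξ = 0.641 × 105 = 67.305 mol/min
Reaction term: ξ·ΔH°_rxn = 67.305 × -204 = -13730 kJ/min
Sensible, feed 62.4→25 °C: -644.03 kJ/min
Outlet flows (mol/min): A 37.695, O₂ 18.847, B 67.305
Sensible, products 25→116 °C: 1524.1 kJ/min
Q = ΔH = -12850 kJ/min = -214.17 kW
Heat removed = 214.17 kJ/s

Q_out = 214 kJ/s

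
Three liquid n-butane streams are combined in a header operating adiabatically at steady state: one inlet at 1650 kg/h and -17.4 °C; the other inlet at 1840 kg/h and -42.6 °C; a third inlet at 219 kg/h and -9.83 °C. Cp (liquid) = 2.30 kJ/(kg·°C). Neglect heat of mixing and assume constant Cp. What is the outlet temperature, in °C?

T_out = -29.5 °C

Energy balance with Q = 0: Σ ṁᵢCp,ᵢ(T_out − Tᵢ) = 0
T_out = Σ ṁᵢCp,ᵢTᵢ / Σ ṁᵢCp,ᵢ
      = -251270 / 8530.7 = -29.455 °C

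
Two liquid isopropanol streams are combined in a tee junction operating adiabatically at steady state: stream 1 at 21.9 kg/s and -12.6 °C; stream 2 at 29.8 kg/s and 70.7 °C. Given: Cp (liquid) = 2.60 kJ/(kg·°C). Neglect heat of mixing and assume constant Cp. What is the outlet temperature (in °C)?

T_out = 35.4 °C

Energy balance with Q = 0: Σ ṁᵢCp,ᵢ(T_out − Tᵢ) = 0
T_out = Σ ṁᵢCp,ᵢTᵢ / Σ ṁᵢCp,ᵢ
      = 4760.4 / 134.42 = 35.414 °C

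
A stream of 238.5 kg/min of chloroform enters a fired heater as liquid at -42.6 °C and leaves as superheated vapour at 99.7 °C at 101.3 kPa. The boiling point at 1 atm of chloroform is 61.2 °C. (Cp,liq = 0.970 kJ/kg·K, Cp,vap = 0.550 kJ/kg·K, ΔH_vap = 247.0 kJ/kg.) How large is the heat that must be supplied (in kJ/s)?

Q = 1470 kJ/s

liquid -42.6→61.2 °C: 100.69 kJ/kg
vaporisation at 61.2 °C: 247 kJ/kg
vapour 61.2→99.7 °C: 21.175 kJ/kg
Δh = 100.69 + 247 + 21.175 = 368.86 kJ/kg
Q = ṁ·Δh = 238.5 kg/min × 368.86 kJ/kg = 87973 kJ/min
|Q| = 1466.2 kW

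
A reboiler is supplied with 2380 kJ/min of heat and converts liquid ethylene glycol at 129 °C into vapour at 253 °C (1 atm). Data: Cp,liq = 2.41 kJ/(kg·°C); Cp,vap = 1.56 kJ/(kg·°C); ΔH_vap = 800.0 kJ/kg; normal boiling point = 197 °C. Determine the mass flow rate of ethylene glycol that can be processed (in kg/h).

Δh = 2.41×(197−129) + 800.0 + 1.56×(253−197) = 1051.2 kJ/kg
Q = 2380 kJ/min = 39.667 kJ/s = 142800 kJ/h
ṁ = Q/Δh = 142800 / 1051.2 = 135.84 kg/h

ṁ = 136 kg/h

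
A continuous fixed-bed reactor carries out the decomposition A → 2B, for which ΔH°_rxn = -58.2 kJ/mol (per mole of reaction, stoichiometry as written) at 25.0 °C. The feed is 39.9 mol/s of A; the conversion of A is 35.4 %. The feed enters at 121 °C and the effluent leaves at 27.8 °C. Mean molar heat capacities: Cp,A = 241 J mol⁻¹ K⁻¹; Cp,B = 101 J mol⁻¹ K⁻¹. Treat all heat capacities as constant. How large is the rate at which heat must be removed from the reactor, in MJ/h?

Extent of reaction ξ = 0.354 × 39.9 = 14.125 mol/s
Reaction term: ξ·ΔH°_rxn = 14.125 × -58.2 = -822.05 kJ/s
Sensible, feed 121→25 °C: -923.13 kJ/s
Outlet flows (mol/s): A 25.775, B 28.249
Sensible, products 25→27.8 °C: 25.382 kJ/s
Q = ΔH = -1719.8 kJ/s = -1719.8 kW
Heat removed = 6191.3 MJ/h

Q_out = 6190 MJ/h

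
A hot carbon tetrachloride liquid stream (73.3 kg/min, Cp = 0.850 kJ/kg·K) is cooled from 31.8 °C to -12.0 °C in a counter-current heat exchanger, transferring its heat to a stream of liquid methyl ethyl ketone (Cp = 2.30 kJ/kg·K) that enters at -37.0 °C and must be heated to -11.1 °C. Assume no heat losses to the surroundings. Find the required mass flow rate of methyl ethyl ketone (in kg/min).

Heat released by hot stream: Q = 73.3 × 0.850 × (31.8 − -12.0) = 2729 kJ/min
Energy balance on cold side (adiabatic exchanger): Q = ṁ_c·Cp_c·(T_c,out − T_c,in)
ṁ_c = 2729 / [2.30 × (-11.1 − -37.0)] = 45.811 kg/min

ṁ_c = 45.8 kg/min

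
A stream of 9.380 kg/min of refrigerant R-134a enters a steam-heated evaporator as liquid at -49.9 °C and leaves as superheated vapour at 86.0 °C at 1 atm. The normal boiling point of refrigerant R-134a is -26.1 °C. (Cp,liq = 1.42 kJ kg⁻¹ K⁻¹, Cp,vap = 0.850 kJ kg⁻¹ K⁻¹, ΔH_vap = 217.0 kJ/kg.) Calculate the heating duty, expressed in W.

liquid -49.9→-26.1 °C: 33.796 kJ/kg
vaporisation at -26.1 °C: 217 kJ/kg
vapour -26.1→86.0 °C: 95.285 kJ/kg
Δh = 33.796 + 217 + 95.285 = 346.08 kJ/kg
Q = ṁ·Δh = 9.380 kg/min × 346.08 kJ/kg = 3246.2 kJ/min
|Q| = 54.104 kW = 54104 W

Q = 54100 W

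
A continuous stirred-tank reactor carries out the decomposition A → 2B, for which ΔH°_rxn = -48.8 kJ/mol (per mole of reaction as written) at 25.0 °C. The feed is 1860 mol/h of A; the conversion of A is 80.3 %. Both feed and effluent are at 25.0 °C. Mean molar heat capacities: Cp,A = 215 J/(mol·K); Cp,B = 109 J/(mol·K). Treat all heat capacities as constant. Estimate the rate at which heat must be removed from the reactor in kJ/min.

Q_out = 1210 kJ/min

Extent of reaction ξ = 0.803 × 1860 = 1493.6 mol/h
Reaction term: ξ·ΔH°_rxn = 1493.6 × -48.8 = -72887 kJ/h
Q = ΔH = -72887 kJ/h = -20.246 kW
Heat removed = 1214.8 kJ/min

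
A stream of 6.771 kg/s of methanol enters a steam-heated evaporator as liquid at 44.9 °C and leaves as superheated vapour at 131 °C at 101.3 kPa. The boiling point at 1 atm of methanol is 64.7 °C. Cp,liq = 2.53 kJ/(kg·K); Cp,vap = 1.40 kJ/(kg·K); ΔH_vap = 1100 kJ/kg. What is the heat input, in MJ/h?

liquid 44.9→64.7 °C: 50.094 kJ/kg
vaporisation at 64.7 °C: 1100 kJ/kg
vapour 64.7→131 °C: 92.82 kJ/kg
Δh = 50.094 + 1100 + 92.82 = 1242.9 kJ/kg
Q = ṁ·Δh = 6.771 kg/s × 1242.9 kJ/kg = 8415.8 kJ/s
|Q| = 8415.8 kW = 30297 MJ/h

Q = 30300 MJ/h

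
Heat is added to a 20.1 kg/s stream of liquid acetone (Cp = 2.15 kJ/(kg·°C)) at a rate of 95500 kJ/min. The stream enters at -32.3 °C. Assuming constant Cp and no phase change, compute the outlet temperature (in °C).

Q = 95500 kJ/min = 1591.7 kJ/s
ΔT = Q/(ṁ·Cp) = 1591.7/(20.1×2.15) = 36.831 K
T_out = -32.3 + 36.831 = 4.5313 °C

T_out = 4.53 °C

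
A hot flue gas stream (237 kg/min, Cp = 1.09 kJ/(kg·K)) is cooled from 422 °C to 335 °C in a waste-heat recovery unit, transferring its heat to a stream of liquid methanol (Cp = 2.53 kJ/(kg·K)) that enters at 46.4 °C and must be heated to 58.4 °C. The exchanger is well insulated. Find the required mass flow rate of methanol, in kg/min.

Heat released by hot stream: Q = 237 × 1.09 × (422 − 335) = 22475 kJ/min
Energy balance on cold side (adiabatic exchanger): Q = ṁ_c·Cp_c·(T_c,out − T_c,in)
ṁ_c = 22475 / [2.53 × (58.4 − 46.4)] = 740.27 kg/min

ṁ_c = 740 kg/min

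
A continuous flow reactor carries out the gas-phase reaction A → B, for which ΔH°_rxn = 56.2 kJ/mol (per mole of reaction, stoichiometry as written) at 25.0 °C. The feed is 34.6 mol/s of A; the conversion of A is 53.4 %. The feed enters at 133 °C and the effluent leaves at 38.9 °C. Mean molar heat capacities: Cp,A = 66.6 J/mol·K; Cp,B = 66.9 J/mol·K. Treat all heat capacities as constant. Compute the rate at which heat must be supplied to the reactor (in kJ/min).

Extent of reaction ξ = 0.534 × 34.6 = 18.476 mol/s
Reaction term: ξ·ΔH°_rxn = 18.476 × 56.2 = 1038.4 kJ/s
Sensible, feed 133→25 °C: -248.87 kJ/s
Outlet flows (mol/s): A 16.124, B 18.476
Sensible, products 25→38.9 °C: 32.108 kJ/s
Q = ΔH = 821.61 kJ/s = 821.61 kW
Heat supplied = 49297 kJ/min

Q_in = 49300 kJ/min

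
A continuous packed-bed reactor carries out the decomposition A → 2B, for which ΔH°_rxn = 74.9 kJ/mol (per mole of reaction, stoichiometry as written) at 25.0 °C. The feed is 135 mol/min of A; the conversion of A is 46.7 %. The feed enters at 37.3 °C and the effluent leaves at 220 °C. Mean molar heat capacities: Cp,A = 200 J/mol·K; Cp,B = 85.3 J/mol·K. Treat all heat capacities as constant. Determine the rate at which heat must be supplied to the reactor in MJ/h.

Extent of reaction ξ = 0.467 × 135 = 63.045 mol/min
Reaction term: ξ·ΔH°_rxn = 63.045 × 74.9 = 4722.1 kJ/min
Sensible, feed 37.3→25 °C: -332.1 kJ/min
Outlet flows (mol/min): A 71.955, B 126.09
Sensible, products 25→220 °C: 4903.6 kJ/min
Q = ΔH = 9293.5 kJ/min = 154.89 kW
Heat supplied = 557.61 MJ/h

Q_in = 558 MJ/h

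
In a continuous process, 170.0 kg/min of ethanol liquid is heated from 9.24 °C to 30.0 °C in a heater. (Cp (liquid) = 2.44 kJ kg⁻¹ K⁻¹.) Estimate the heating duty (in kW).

Q = ṁ·Cp·ΔT = 170.0 × 2.44 × (30.0 − 9.24) = 8611.2 kJ/min
Converting: 8611.2 / 60 s = 143.52 kW

Q = 144 kW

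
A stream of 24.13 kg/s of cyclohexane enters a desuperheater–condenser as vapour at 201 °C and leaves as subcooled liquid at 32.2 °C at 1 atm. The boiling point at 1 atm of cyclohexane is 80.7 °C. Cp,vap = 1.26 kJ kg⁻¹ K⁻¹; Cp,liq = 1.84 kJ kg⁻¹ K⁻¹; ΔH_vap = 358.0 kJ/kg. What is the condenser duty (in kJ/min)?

vapour 201→80.7 °C: -151.58 kJ/kg
condensation at 80.7 °C: -358 kJ/kg
liquid 80.7→32.2 °C: -89.24 kJ/kg
Δh = -151.58 + -358 + -89.24 = -598.82 kJ/kg
Q = ṁ·Δh = 24.13 kg/s × -598.82 kJ/kg = -14449 kJ/s
|Q| = 14449 kW = 866970 kJ/min

Q_c = 867000 kJ/min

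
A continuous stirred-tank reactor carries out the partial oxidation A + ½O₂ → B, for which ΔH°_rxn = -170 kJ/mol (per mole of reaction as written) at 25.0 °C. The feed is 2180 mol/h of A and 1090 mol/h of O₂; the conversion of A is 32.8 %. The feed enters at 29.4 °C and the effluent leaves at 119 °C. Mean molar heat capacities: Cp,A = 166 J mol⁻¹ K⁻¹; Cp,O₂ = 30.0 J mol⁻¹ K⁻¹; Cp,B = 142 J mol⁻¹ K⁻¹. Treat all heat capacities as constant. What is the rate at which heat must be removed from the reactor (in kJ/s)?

Extent of reaction ξ = 0.328 × 2180 = 715.04 mol/h
Reaction term: ξ·ΔH°_rxn = 715.04 × -170 = -121560 kJ/h
Sensible, feed 29.4→25 °C: -1736.2 kJ/h
Outlet flows (mol/h): A 1465, O₂ 732.48, B 715.04
Sensible, products 25→119 °C: 34469 kJ/h
Q = ΔH = -88824 kJ/h = -24.673 kW
Heat removed = 24.673 kJ/s

Q_out = 24.7 kJ/s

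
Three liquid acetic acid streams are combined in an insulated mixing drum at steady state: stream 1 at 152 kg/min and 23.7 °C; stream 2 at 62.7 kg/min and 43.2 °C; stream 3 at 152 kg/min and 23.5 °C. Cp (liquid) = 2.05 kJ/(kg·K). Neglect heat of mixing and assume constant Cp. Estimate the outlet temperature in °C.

T_out = 27.0 °C

Adiabatic, steady state ⇒ Σ ṁᵢCp,ᵢ(T_out − Tᵢ) = 0
Σ ṁᵢCp,ᵢTᵢ = 152×2.05×23.7 + 62.7×2.05×43.2 + 152×2.05×23.5 = 20260
Σ ṁᵢCp,ᵢ = 152×2.05 + 62.7×2.05 + 152×2.05 = 751.73
T_out = 20260 / 751.73 = 26.951 °C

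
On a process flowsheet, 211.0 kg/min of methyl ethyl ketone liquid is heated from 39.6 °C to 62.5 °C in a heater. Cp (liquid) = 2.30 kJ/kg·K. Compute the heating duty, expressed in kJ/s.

Q = 185 kJ/s

Q = ṁ·Cp·ΔT = 211.0 × 2.30 × (62.5 − 39.6) = 11113 kJ/min
Converting: 11113 / 60 s = 185.22 kW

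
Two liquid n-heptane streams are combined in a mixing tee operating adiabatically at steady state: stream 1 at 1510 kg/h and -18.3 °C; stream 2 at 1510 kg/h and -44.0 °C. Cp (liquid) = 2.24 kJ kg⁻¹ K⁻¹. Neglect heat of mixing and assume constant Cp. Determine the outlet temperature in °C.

Energy balance with Q = 0: Σ ṁᵢCp,ᵢ(T_out − Tᵢ) = 0
T_out = Σ ṁᵢCp,ᵢTᵢ / Σ ṁᵢCp,ᵢ
      = -210720 / 6764.8 = -31.15 °C

T_out = -31.2 °C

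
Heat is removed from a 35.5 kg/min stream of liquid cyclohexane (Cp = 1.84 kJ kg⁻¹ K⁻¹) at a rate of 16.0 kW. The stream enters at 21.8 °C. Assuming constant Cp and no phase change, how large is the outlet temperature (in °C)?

T_out = 7.10 °C

Q = 16.0 kW = 960 kJ/min
ΔT = Q/(ṁ·Cp) = 960/(35.5×1.84) = 14.697 K
T_out = 21.8 − 14.697 = 7.1031 °C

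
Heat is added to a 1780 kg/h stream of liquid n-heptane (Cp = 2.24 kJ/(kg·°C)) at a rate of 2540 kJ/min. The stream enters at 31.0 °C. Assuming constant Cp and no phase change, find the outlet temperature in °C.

Q = 2540 kJ/min = 152400 kJ/h
ΔT = Q/(ṁ·Cp) = 152400/(1780×2.24) = 38.222 K
T_out = 31.0 + 38.222 = 69.222 °C

T_out = 69.2 °C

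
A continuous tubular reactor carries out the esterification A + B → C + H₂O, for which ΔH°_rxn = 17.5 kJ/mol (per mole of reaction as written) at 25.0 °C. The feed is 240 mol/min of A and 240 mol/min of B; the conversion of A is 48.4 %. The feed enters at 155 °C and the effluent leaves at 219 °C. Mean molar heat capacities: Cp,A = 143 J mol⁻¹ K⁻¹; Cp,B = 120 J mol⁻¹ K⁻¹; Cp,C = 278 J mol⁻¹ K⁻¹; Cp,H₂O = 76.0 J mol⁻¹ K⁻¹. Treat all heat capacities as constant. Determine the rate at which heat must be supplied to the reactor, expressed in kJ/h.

Extent of reaction ξ = 0.484 × 240 = 116.16 mol/min
Reaction term: ξ·ΔH°_rxn = 116.16 × 17.5 = 2032.8 kJ/min
Sensible, feed 155→25 °C: -8205.6 kJ/min
Outlet flows (mol/min): A 123.84, B 123.84, C 116.16, H₂O 116.16
Sensible, products 25→219 °C: 14296 kJ/min
Q = ΔH = 8123.2 kJ/min = 135.39 kW
Heat supplied = 487390 kJ/h

Q_in = 487000 kJ/h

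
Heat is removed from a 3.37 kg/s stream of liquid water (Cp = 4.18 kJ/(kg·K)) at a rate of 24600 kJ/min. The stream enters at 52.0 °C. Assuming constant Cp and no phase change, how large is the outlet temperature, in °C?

Q = 24600 kJ/min = 410 kJ/s
ΔT = Q/(ṁ·Cp) = 410/(3.37×4.18) = 29.106 K
T_out = 52.0 − 29.106 = 22.894 °C

T_out = 22.9 °C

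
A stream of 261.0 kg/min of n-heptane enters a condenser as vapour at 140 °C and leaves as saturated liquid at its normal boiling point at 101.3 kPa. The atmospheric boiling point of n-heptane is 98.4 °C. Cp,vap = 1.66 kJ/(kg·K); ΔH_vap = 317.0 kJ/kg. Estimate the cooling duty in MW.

Q_c = 1.68 MW

vapour 140→98.4 °C: -69.056 kJ/kg
condensation at 98.4 °C: -317 kJ/kg
Δh = -69.056 + -317 = -386.06 kJ/kg
Q = ṁ·Δh = 261.0 kg/min × -386.06 kJ/kg = -100760 kJ/min
|Q| = 1679.3 kW = 1.6793 MW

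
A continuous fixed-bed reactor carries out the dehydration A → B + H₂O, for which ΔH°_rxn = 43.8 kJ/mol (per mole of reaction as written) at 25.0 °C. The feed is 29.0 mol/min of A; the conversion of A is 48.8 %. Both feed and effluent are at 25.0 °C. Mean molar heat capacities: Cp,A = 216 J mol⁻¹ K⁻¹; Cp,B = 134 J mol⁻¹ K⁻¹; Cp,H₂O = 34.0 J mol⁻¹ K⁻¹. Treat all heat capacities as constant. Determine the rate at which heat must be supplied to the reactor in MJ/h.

Q_in = 37.2 MJ/h

Extent of reaction ξ = 0.488 × 29.0 = 14.152 mol/min
Reaction term: ξ·ΔH°_rxn = 14.152 × 43.8 = 619.86 kJ/min
Q = ΔH = 619.86 kJ/min = 10.331 kW
Heat supplied = 37.191 MJ/h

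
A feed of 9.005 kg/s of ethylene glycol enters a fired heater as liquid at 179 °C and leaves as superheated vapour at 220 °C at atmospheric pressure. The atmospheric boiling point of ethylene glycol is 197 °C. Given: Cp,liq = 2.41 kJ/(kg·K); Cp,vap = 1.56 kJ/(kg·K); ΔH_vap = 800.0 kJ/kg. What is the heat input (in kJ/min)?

Q = 475000 kJ/min

liquid 179→197 °C: 43.38 kJ/kg
vaporisation at 197 °C: 800 kJ/kg
vapour 197→220 °C: 35.88 kJ/kg
Δh = 43.38 + 800 + 35.88 = 879.26 kJ/kg
Q = ṁ·Δh = 9.005 kg/s × 879.26 kJ/kg = 7917.7 kJ/s
|Q| = 7917.7 kW = 475060 kJ/min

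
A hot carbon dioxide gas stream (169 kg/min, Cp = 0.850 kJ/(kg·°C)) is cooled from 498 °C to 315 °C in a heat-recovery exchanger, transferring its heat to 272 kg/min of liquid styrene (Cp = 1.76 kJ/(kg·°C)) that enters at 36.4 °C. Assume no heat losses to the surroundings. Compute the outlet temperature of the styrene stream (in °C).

T_c,out = 91.3 °C

Heat released by hot stream: Q = 169 × 0.850 × (498 − 315) = 26288 kJ/min
Energy balance on cold side (adiabatic exchanger): Q = ṁ_c·Cp_c·(T_c,out − T_c,in)
T_c,out = 36.4 + 26288/(272 × 1.76) = 91.313 °C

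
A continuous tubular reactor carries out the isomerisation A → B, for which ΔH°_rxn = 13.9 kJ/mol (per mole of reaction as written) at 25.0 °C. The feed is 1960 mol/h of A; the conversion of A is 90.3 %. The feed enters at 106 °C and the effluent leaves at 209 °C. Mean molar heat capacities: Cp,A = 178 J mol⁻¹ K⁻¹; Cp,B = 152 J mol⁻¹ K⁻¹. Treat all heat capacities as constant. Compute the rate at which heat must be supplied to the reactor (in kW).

Extent of reaction ξ = 0.903 × 1960 = 1769.9 mol/h
Reaction term: ξ·ΔH°_rxn = 1769.9 × 13.9 = 24601 kJ/h
Sensible, feed 106→25 °C: -28259 kJ/h
Outlet flows (mol/h): A 190.12, B 1769.9
Sensible, products 25→209 °C: 55727 kJ/h
Q = ΔH = 52069 kJ/h = 14.464 kW
Heat supplied = 14.464 kW

Q_in = 14.5 kW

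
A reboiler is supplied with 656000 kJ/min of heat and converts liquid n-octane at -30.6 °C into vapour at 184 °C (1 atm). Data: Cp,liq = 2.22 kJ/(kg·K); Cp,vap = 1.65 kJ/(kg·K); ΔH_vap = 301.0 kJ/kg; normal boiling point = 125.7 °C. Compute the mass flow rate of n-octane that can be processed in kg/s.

Δh = 2.22×(125.7−-30.6) + 301.0 + 1.65×(184−125.7) = 744.18 kJ/kg
Q = 656000 kJ/min = 10933 kJ/s = 10933 kJ/s
ṁ = Q/Δh = 10933 / 744.18 = 14.692 kg/s

ṁ = 14.7 kg/s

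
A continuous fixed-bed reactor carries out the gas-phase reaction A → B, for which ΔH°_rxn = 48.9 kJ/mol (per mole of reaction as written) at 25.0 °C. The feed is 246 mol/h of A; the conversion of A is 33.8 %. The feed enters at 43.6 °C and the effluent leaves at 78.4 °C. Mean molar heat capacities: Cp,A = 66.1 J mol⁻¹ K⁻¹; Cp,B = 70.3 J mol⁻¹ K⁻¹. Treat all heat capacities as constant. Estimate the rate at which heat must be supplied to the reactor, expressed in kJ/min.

Q_in = 77.5 kJ/min

Extent of reaction ξ = 0.338 × 246 = 83.148 mol/h
Reaction term: ξ·ΔH°_rxn = 83.148 × 48.9 = 4065.9 kJ/h
Sensible, feed 43.6→25 °C: -302.45 kJ/h
Outlet flows (mol/h): A 162.85, B 83.148
Sensible, products 25→78.4 °C: 886.96 kJ/h
Q = ΔH = 4650.5 kJ/h = 1.2918 kW
Heat supplied = 77.508 kJ/min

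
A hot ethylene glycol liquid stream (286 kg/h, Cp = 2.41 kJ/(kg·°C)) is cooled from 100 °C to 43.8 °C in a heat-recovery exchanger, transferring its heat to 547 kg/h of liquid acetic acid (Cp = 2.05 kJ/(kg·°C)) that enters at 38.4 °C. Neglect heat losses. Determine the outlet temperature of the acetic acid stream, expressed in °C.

Heat released by hot stream: Q = 286 × 2.41 × (100 − 43.8) = 38736 kJ/h
Energy balance on cold side (adiabatic exchanger): Q = ṁ_c·Cp_c·(T_c,out − T_c,in)
T_c,out = 38.4 + 38736/(547 × 2.05) = 72.944 °C

T_c,out = 72.9 °C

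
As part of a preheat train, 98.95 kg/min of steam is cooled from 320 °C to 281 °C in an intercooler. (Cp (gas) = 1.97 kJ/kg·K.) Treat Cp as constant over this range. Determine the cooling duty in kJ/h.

Q_c = 456000 kJ/h

Q = ṁ·Cp·ΔT = 98.95 × 1.97 × (281 − 320) = -7602.3 kJ/min
Converting: 7602.3 / 60 s = 126.71 kW
Cooling duty = 456140 kJ/h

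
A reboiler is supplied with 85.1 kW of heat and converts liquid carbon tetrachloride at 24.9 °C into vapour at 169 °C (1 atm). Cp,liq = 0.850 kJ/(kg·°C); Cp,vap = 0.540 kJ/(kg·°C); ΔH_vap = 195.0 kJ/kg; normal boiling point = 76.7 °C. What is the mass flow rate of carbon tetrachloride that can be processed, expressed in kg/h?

ṁ = 1060 kg/h

Δh = 0.850×(76.7−24.9) + 195.0 + 0.540×(169−76.7) = 288.87 kJ/kg
Q = 85.1 kW = 85.1 kJ/s = 306360 kJ/h
ṁ = Q/Δh = 306360 / 288.87 = 1060.5 kg/h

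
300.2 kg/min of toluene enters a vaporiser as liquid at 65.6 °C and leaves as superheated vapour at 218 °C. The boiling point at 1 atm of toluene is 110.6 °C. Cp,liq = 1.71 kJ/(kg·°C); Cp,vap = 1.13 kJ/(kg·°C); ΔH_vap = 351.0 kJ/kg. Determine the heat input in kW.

liquid 65.6→110.6 °C: 76.95 kJ/kg
vaporisation at 110.6 °C: 351 kJ/kg
vapour 110.6→218 °C: 121.36 kJ/kg
Δh = 76.95 + 351 + 121.36 = 549.31 kJ/kg
Q = ṁ·Δh = 300.2 kg/min × 549.31 kJ/kg = 164900 kJ/min
|Q| = 2748.4 kW

Q = 2750 kW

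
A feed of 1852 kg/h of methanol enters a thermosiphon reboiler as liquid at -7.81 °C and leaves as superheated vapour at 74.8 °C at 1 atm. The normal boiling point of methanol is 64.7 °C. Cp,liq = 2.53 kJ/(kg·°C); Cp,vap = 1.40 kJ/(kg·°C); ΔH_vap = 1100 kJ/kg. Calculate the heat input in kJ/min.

liquid -7.81→64.7 °C: 183.45 kJ/kg
vaporisation at 64.7 °C: 1100 kJ/kg
vapour 64.7→74.8 °C: 14.14 kJ/kg
Δh = 183.45 + 1100 + 14.14 = 1297.6 kJ/kg
Q = ṁ·Δh = 1852 kg/h × 1297.6 kJ/kg = 2.4031e+06 kJ/h
|Q| = 667.54 kW = 40052 kJ/min

Q = 40100 kJ/min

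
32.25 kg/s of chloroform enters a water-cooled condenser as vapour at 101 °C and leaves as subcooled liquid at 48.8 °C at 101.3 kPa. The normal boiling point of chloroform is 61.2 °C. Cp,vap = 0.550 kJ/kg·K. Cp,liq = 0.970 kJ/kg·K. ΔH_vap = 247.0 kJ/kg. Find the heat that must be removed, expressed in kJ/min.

vapour 101→61.2 °C: -21.89 kJ/kg
condensation at 61.2 °C: -247 kJ/kg
liquid 61.2→48.8 °C: -12.028 kJ/kg
Δh = -21.89 + -247 + -12.028 = -280.92 kJ/kg
Q = ṁ·Δh = 32.25 kg/s × -280.92 kJ/kg = -9059.6 kJ/s
|Q| = 9059.6 kW = 543580 kJ/min

Q_c = 544000 kJ/min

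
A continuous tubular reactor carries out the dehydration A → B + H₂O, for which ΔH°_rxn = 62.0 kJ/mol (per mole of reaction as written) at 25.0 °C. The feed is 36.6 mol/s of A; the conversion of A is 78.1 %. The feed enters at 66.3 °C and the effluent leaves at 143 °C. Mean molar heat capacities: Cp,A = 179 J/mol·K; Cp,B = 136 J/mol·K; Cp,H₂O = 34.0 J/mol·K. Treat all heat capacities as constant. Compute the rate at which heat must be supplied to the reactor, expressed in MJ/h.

Extent of reaction ξ = 0.781 × 36.6 = 28.585 mol/s
Reaction term: ξ·ΔH°_rxn = 28.585 × 62.0 = 1772.2 kJ/s
Sensible, feed 66.3→25 °C: -270.57 kJ/s
Outlet flows (mol/s): A 8.0154, B 28.585, H₂O 28.585
Sensible, products 25→143 °C: 742.71 kJ/s
Q = ΔH = 2244.4 kJ/s = 2244.4 kW
Heat supplied = 8079.8 MJ/h

Q_in = 8080 MJ/h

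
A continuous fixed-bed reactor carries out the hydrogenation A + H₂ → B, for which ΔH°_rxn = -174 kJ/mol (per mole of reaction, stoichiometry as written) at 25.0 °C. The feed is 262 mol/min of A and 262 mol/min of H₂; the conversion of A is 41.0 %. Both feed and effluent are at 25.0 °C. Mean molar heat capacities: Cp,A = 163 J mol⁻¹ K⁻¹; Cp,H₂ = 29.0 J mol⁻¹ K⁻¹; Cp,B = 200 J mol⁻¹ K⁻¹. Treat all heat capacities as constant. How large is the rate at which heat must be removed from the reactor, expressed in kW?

Q_out = 312 kW

Extent of reaction ξ = 0.410 × 262 = 107.42 mol/min
Reaction term: ξ·ΔH°_rxn = 107.42 × -174 = -18691 kJ/min
Q = ΔH = -18691 kJ/min = -311.52 kW
Heat removed = 311.52 kW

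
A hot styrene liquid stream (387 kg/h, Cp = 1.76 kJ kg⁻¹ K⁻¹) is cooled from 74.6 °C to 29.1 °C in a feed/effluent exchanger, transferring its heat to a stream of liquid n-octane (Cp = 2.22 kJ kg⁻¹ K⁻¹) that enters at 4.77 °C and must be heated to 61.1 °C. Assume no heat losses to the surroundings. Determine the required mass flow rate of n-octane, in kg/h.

Heat released by hot stream: Q = 387 × 1.76 × (74.6 − 29.1) = 30991 kJ/h
Energy balance on cold side (adiabatic exchanger): Q = ṁ_c·Cp_c·(T_c,out − T_c,in)
ṁ_c = 30991 / [2.22 × (61.1 − 4.77)] = 247.82 kg/h

ṁ_c = 248 kg/h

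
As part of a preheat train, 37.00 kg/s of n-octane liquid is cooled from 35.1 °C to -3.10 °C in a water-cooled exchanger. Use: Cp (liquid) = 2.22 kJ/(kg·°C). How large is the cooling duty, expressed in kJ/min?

Q_c = 188000 kJ/min

Q = ṁ·Cp·ΔT = 37.00 × 2.22 × (-3.10 − 35.1) = -3137.7 kJ/s
Cooling duty = 188260 kJ/min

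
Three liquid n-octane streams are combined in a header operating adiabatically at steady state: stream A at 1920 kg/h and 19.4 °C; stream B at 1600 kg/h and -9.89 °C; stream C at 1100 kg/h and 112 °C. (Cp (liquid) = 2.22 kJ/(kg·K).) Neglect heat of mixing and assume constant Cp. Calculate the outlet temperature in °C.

No heat crosses the boundary, so H_out = H_in.
T_out = Σ ṁᵢCp,ᵢTᵢ / Σ ṁᵢCp,ᵢ
      = 321070 / 10256 = 31.304 °C

T_out = 31.3 °C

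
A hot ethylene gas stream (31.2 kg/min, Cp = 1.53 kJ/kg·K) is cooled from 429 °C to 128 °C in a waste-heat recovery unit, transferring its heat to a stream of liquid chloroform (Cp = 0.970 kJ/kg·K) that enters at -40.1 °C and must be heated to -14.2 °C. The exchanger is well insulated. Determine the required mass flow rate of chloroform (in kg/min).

Heat released by hot stream: Q = 31.2 × 1.53 × (429 − 128) = 14369 kJ/min
Energy balance on cold side (adiabatic exchanger): Q = ṁ_c·Cp_c·(T_c,out − T_c,in)
ṁ_c = 14369 / [0.970 × (-14.2 − -40.1)] = 571.93 kg/min

ṁ_c = 572 kg/min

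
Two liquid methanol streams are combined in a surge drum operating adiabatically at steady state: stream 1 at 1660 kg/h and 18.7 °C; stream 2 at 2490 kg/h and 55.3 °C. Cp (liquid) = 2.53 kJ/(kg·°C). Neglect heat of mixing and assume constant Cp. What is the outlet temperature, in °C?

T_out = 40.7 °C

Adiabatic, steady state ⇒ Σ ṁᵢCp,ᵢ(T_out − Tᵢ) = 0
T_out = Σ ṁᵢCp,ᵢTᵢ / Σ ṁᵢCp,ᵢ
      = 426910 / 10500 = 40.66 °C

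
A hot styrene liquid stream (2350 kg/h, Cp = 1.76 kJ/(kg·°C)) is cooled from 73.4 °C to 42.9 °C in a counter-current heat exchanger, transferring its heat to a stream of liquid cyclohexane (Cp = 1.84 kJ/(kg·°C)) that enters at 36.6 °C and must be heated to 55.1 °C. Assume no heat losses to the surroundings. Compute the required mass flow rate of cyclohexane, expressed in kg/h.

Heat released by hot stream: Q = 2350 × 1.76 × (73.4 − 42.9) = 126150 kJ/h
Energy balance on cold side (adiabatic exchanger): Q = ṁ_c·Cp_c·(T_c,out − T_c,in)
ṁ_c = 126150 / [1.84 × (55.1 − 36.6)] = 3705.9 kg/h

ṁ_c = 3710 kg/h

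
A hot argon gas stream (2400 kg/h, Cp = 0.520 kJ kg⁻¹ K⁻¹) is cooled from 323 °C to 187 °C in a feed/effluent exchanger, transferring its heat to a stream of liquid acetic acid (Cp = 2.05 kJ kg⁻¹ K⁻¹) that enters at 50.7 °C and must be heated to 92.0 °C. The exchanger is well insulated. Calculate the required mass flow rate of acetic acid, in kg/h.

Heat released by hot stream: Q = 2400 × 0.520 × (323 − 187) = 169730 kJ/h
Energy balance on cold side (adiabatic exchanger): Q = ṁ_c·Cp_c·(T_c,out − T_c,in)
ṁ_c = 169730 / [2.05 × (92.0 − 50.7)] = 2004.7 kg/h

ṁ_c = 2000 kg/h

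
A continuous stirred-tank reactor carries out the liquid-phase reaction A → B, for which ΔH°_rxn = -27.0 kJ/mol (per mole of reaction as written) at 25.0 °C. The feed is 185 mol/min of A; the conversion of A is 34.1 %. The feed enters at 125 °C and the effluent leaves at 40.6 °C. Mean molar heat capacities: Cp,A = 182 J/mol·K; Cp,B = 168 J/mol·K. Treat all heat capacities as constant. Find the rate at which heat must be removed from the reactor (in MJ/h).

Extent of reaction ξ = 0.341 × 185 = 63.085 mol/min
Reaction term: ξ·ΔH°_rxn = 63.085 × -27.0 = -1703.3 kJ/min
Sensible, feed 125→25 °C: -3367 kJ/min
Outlet flows (mol/min): A 121.91, B 63.085
Sensible, products 25→40.6 °C: 511.47 kJ/min
Q = ΔH = -4558.8 kJ/min = -75.98 kW
Heat removed = 273.53 MJ/h

Q_out = 274 MJ/h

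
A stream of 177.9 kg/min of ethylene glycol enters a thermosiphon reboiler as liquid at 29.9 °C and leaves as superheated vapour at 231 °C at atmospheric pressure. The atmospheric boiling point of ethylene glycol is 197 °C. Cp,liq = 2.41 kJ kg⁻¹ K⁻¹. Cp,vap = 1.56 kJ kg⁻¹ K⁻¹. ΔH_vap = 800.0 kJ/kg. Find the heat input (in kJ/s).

liquid 29.9→197 °C: 402.71 kJ/kg
vaporisation at 197 °C: 800 kJ/kg
vapour 197→231 °C: 53.04 kJ/kg
Δh = 402.71 + 800 + 53.04 = 1255.8 kJ/kg
Q = ṁ·Δh = 177.9 kg/min × 1255.8 kJ/kg = 223400 kJ/min
|Q| = 3723.3 kW

Q = 3720 kJ/s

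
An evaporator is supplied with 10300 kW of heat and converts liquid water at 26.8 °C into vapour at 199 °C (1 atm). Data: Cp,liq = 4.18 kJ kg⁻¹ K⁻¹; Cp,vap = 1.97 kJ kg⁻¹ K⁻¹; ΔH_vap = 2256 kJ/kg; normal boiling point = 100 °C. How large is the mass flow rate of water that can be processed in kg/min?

Δh = 4.18×(100−26.8) + 2256 + 1.97×(199−100) = 2757 kJ/kg
Q = 10300 kW = 10300 kJ/s = 618000 kJ/min
ṁ = Q/Δh = 618000 / 2757 = 224.16 kg/min

ṁ = 224 kg/min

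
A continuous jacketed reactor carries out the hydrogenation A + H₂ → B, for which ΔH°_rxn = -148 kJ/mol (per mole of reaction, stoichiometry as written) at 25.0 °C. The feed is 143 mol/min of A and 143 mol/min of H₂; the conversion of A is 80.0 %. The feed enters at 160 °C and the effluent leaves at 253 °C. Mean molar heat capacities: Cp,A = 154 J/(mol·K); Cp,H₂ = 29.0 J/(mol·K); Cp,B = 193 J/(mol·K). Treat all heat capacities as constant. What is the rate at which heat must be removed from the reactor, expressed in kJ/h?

Q_out = 854000 kJ/h

Extent of reaction ξ = 0.800 × 143 = 114.4 mol/min
Reaction term: ξ·ΔH°_rxn = 114.4 × -148 = -16931 kJ/min
Sensible, feed 160→25 °C: -3532.8 kJ/min
Outlet flows (mol/min): A 28.6, H₂ 28.6, B 114.4
Sensible, products 25→253 °C: 6227.4 kJ/min
Q = ΔH = -14237 kJ/min = -237.28 kW
Heat removed = 854200 kJ/h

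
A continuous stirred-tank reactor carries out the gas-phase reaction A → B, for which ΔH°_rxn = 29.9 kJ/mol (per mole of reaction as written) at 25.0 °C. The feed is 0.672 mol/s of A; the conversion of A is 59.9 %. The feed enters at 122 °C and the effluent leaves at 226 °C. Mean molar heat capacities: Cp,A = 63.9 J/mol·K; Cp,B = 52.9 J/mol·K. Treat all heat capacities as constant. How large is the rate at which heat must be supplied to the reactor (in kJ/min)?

Extent of reaction ξ = 0.599 × 0.672 = 0.40253 mol/s
Reaction term: ξ·ΔH°_rxn = 0.40253 × 29.9 = 12.036 kJ/s
Sensible, feed 122→25 °C: -4.1653 kJ/s
Outlet flows (mol/s): A 0.26947, B 0.40253
Sensible, products 25→226 °C: 7.7411 kJ/s
Q = ΔH = 15.611 kJ/s = 15.611 kW
Heat supplied = 936.69 kJ/min

Q_in = 937 kJ/min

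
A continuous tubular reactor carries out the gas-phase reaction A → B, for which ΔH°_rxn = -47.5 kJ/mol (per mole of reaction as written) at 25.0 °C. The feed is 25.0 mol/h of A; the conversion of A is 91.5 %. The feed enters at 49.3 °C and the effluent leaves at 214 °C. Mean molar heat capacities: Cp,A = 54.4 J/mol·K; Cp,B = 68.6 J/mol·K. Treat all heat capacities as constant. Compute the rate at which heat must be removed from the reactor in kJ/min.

Q_out = 13.4 kJ/min

Extent of reaction ξ = 0.915 × 25.0 = 22.875 mol/h
Reaction term: ξ·ΔH°_rxn = 22.875 × -47.5 = -1086.6 kJ/h
Sensible, feed 49.3→25 °C: -33.048 kJ/h
Outlet flows (mol/h): A 2.125, B 22.875
Sensible, products 25→214 °C: 318.43 kJ/h
Q = ΔH = -801.18 kJ/h = -0.22255 kW
Heat removed = 13.353 kJ/min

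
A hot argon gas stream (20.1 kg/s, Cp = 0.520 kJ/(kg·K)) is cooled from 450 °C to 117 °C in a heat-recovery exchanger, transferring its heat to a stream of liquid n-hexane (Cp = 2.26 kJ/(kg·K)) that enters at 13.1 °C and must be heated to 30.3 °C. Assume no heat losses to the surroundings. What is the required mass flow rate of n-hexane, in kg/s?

ṁ_c = 89.5 kg/s

Heat released by hot stream: Q = 20.1 × 0.520 × (450 − 117) = 3480.5 kJ/s
Energy balance on cold side (adiabatic exchanger): Q = ṁ_c·Cp_c·(T_c,out − T_c,in)
ṁ_c = 3480.5 / [2.26 × (30.3 − 13.1)] = 89.538 kg/s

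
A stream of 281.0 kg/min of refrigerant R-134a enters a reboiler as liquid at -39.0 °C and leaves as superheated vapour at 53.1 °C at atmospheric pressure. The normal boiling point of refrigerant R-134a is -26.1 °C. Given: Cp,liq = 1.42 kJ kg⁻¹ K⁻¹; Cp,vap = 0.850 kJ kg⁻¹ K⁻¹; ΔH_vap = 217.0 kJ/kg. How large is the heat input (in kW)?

liquid -39.0→-26.1 °C: 18.318 kJ/kg
vaporisation at -26.1 °C: 217 kJ/kg
vapour -26.1→53.1 °C: 67.32 kJ/kg
Δh = 18.318 + 217 + 67.32 = 302.64 kJ/kg
Q = ṁ·Δh = 281.0 kg/min × 302.64 kJ/kg = 85041 kJ/min
|Q| = 1417.4 kW

Q = 1420 kW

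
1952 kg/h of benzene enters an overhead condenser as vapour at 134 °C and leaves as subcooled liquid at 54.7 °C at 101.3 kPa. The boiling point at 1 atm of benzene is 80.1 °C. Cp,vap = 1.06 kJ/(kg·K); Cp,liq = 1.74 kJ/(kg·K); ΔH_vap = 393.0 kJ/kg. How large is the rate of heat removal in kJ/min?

vapour 134→80.1 °C: -57.134 kJ/kg
condensation at 80.1 °C: -393 kJ/kg
liquid 80.1→54.7 °C: -44.196 kJ/kg
Δh = -57.134 + -393 + -44.196 = -494.33 kJ/kg
Q = ṁ·Δh = 1952 kg/h × -494.33 kJ/kg = -964930 kJ/h
|Q| = 268.04 kW = 16082 kJ/min

Q_c = 16100 kJ/min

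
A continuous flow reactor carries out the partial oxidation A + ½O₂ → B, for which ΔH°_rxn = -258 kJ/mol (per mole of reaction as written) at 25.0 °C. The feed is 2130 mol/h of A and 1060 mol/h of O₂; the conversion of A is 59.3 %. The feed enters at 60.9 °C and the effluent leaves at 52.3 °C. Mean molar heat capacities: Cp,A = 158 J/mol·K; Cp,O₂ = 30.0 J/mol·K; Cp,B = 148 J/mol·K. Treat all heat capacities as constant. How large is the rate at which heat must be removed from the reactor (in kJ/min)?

Extent of reaction ξ = 0.593 × 2130 = 1263.1 mol/h
Reaction term: ξ·ΔH°_rxn = 1263.1 × -258 = -325880 kJ/h
Sensible, feed 60.9→25 °C: -13223 kJ/h
Outlet flows (mol/h): A 866.91, O₂ 428.46, B 1263.1
Sensible, products 25→52.3 °C: 9193.6 kJ/h
Q = ΔH = -329910 kJ/h = -91.641 kW
Heat removed = 5498.5 kJ/min

Q_out = 5500 kJ/min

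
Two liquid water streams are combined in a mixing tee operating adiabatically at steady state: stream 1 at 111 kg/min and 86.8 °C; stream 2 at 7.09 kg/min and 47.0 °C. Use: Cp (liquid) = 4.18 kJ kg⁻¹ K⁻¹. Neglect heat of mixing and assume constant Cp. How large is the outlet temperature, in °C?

T_out = 84.4 °C

Adiabatic, steady state ⇒ Σ ṁᵢCp,ᵢ(T_out − Tᵢ) = 0
Σ ṁᵢCp,ᵢTᵢ = 111×4.18×86.8 + 7.09×4.18×47.0 = 41666
Σ ṁᵢCp,ᵢ = 111×4.18 + 7.09×4.18 = 493.62
T_out = 41666 / 493.62 = 84.41 °C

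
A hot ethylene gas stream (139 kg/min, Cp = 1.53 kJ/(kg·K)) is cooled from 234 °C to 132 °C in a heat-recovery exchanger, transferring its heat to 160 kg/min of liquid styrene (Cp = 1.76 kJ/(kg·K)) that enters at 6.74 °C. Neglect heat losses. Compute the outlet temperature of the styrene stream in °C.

Heat released by hot stream: Q = 139 × 1.53 × (234 − 132) = 21692 kJ/min
Energy balance on cold side (adiabatic exchanger): Q = ṁ_c·Cp_c·(T_c,out − T_c,in)
T_c,out = 6.74 + 21692/(160 × 1.76) = 83.772 °C

T_c,out = 83.8 °C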